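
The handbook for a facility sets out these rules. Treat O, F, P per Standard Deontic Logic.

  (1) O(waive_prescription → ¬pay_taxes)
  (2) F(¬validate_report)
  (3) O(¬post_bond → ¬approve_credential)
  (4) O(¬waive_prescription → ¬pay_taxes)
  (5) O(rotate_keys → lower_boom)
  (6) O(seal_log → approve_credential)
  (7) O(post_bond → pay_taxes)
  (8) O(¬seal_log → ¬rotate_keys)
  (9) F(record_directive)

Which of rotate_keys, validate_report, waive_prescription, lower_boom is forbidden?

rotate_keys

Premises 4 and 1 are O(¬waive_prescription → ¬pay_taxes) and O(waive_prescription → ¬pay_taxes); every ideal world satisfies ¬waive_prescription or waive_prescription, so in either case ¬pay_taxes holds — hence O(¬pay_taxes).
The contrapositive of premise 7 (O(post_bond → pay_taxes)) is O(¬pay_taxes → ¬post_bond), and O(¬pay_taxes) is already established, so O(¬post_bond).
Applying K to premise 3 (O(¬post_bond → ¬approve_credential)) and O(¬post_bond) yields O(¬approve_credential).
Premise 6, O(seal_log → approve_credential), contraposes to O(¬approve_credential → ¬seal_log); with O(¬approve_credential) we get O(¬seal_log).
Premise 8 is O(¬seal_log → ¬rotate_keys); since O(¬seal_log), deontic closure gives O(¬rotate_keys).
So O(¬rotate_keys) holds, i.e. rotate_keys is forbidden. None of the other listed options is forbidden under the premises.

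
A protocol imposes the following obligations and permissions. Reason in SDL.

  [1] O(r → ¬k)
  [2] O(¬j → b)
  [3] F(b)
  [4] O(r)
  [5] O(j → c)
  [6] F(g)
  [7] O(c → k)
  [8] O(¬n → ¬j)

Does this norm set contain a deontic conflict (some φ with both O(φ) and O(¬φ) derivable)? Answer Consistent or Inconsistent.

Inconsistent

Premise 4 states O(r) outright.
With premise 1, O(r → ¬k), the K-axiom yields O(¬k).
Premise 7, O(c → k), contraposes to O(¬k → ¬c); with O(¬k) we get O(¬c).
Premise 5, O(j → c), contraposes to O(¬c → ¬j); with O(¬c) we get O(¬j).
From O(¬j) and premise 2, O(¬j → b), we obtain O(b).
But premise 3, F(b), means O(¬b).
We now have both O(b) and O(¬b) — b is simultaneously obligatory and forbidden, violating the D-axiom.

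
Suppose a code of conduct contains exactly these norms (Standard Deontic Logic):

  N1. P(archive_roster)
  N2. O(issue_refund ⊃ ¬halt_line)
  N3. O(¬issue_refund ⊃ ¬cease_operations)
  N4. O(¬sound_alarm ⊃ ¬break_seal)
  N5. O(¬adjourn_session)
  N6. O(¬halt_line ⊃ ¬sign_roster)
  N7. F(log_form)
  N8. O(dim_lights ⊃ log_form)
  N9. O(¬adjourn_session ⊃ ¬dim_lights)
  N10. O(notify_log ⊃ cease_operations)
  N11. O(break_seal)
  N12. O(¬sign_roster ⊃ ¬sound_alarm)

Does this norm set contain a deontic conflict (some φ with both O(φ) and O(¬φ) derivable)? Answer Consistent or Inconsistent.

Premise 8 is O(dim_lights ⊃ log_form), but O(dim_lights) is not derivable from the premises, so it does not yield O(log_form).
So O(log_form) is not derivable, and the apparent clash with O(¬log_form) does not arise.
A world satisfying every obligation exists (e.g. adjourn_session=false, archive_roster=false, break_seal=true, cease_operations=false, dim_lights=false, halt_line=true, issue_refund=false, log_form=false, notify_log=false, sign_roster=true, sound_alarm=true); no atom is both obligatory and forbidden, so the set is consistent.

Consistent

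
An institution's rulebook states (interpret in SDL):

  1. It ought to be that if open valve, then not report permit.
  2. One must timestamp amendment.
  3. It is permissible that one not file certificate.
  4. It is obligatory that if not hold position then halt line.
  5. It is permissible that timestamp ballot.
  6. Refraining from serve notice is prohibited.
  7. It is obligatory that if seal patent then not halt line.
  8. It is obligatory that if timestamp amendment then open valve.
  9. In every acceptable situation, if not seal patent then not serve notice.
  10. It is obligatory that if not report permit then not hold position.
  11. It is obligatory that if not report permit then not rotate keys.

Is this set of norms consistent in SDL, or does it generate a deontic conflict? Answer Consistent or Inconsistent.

Premise 6, F(¬serve_notice), is equivalent to O(serve_notice).
Premise 9, O(¬seal_patent → ¬serve_notice), contraposes to O(serve_notice → seal_patent); with O(serve_notice) we get O(seal_patent).
Applying K to premise 7 (O(seal_patent → ¬halt_line)) and O(seal_patent) yields O(¬halt_line).
Premise 4 is O(¬hold_position → halt_line); contrapositively O(¬halt_line → hold_position). Since O(¬halt_line) holds, K gives O(hold_position).
Premise 10, O(¬report_permit → ¬hold_position), contraposes to O(hold_position → report_permit); with O(hold_position) we get O(report_permit).
Premise 1 is O(open_valve → ¬report_permit); contrapositively O(report_permit → ¬open_valve). Since O(report_permit) holds, K gives O(¬open_valve).
Premise 8 is O(timestamp_amendment → open_valve); contrapositively O(¬open_valve → ¬timestamp_amendment). Since O(¬open_valve) holds, K gives O(¬timestamp_amendment).
But premise 2 directly asserts O(timestamp_amendment).
We now have both O(¬timestamp_amendment) and O(timestamp_amendment) — timestamp_amendment is simultaneously obligatory and forbidden, violating the D-axiom.

Inconsistent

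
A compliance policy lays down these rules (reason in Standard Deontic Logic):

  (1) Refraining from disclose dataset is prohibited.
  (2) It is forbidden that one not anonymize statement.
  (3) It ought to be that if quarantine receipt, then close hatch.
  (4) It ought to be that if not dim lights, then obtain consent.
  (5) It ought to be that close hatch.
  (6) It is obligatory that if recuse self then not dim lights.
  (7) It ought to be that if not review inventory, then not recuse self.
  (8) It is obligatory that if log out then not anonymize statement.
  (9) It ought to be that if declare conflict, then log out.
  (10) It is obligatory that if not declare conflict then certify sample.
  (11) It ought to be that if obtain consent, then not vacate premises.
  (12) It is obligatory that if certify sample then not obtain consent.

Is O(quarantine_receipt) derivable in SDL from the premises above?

Premise 3 is O(quarantine_receipt → close_hatch); even if O(close_hatch) held, inferring O(quarantine_receipt) would be affirming the consequent — invalid.
No other premise forces O(quarantine_receipt). An ideal world satisfying every premise can still have quarantine_receipt false, so O(quarantine_receipt) is not derivable.

No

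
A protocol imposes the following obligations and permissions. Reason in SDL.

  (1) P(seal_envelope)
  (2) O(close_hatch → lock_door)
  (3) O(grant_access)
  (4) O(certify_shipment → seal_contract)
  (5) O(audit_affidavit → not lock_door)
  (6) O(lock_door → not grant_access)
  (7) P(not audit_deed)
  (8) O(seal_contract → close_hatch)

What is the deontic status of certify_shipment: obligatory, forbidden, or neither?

Premise 3 gives O(grant_access).
Premise 6, O(lock_door → not grant_access), contraposes to O(grant_access → not lock_door); with O(grant_access) we get O(not lock_door).
Premise 2 is O(close_hatch → lock_door); contrapositively O(not lock_door → not close_hatch). Since O(not lock_door) holds, K gives O(not close_hatch).
Premise 8 is O(seal_contract → close_hatch); contrapositively O(not close_hatch → not seal_contract). Since O(not close_hatch) holds, K gives O(not seal_contract).
Premise 4, O(certify_shipment → seal_contract), contraposes to O(not seal_contract → not certify_shipment); with O(not seal_contract) we get O(not certify_shipment).
Premises 1, 5, 7 do not contribute to this derivation.
Thus O(not certify_shipment), which is F(certify_shipment): certify_shipment is forbidden.

Forbidden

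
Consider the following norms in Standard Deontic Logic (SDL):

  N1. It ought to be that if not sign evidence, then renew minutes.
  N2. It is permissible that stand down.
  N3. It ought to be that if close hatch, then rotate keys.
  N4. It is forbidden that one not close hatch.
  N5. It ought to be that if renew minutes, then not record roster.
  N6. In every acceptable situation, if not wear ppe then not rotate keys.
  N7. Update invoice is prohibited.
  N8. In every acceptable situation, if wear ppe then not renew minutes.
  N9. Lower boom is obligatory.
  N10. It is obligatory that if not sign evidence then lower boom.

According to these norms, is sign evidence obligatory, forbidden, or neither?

F(¬close_hatch) at premise 4 means O(close_hatch).
From O(close_hatch) and premise 3, O(close_hatch → rotate_keys), we obtain O(rotate_keys).
The contrapositive of premise 6 (O(¬wear_ppe → ¬rotate_keys)) is O(rotate_keys → wear_ppe), and O(rotate_keys) is already established, so O(wear_ppe).
From O(wear_ppe) and premise 8, O(wear_ppe → ¬renew_minutes), we obtain O(¬renew_minutes).
Premise 1 is O(¬sign_evidence → renew_minutes); contrapositively O(¬renew_minutes → sign_evidence). Since O(¬renew_minutes) holds, K gives O(sign_evidence).
Premises 2, 5, 7, 9, 10 do not contribute to this derivation.
Hence sign_evidence is obligatory.

Obligatory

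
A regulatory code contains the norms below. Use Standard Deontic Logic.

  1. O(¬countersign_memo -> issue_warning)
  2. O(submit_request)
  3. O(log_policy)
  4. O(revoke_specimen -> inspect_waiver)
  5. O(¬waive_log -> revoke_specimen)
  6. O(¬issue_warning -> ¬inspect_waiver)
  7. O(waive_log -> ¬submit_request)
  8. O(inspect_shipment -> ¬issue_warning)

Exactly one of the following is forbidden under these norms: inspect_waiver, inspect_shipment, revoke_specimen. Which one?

inspect_shipment

Premise 2 states O(submit_request) outright.
Premise 7 is O(waive_log -> ¬submit_request); contrapositively O(submit_request -> ¬waive_log). Since O(submit_request) holds, K gives O(¬waive_log).
Premise 5 is O(¬waive_log -> revoke_specimen); since O(¬waive_log), deontic closure gives O(revoke_specimen).
From O(revoke_specimen) and premise 4, O(revoke_specimen -> inspect_waiver), we obtain O(inspect_waiver).
The contrapositive of premise 6 (O(¬issue_warning -> ¬inspect_waiver)) is O(inspect_waiver -> issue_warning), and O(inspect_waiver) is already established, so O(issue_warning).
Premise 8, O(inspect_shipment -> ¬issue_warning), contraposes to O(issue_warning -> ¬inspect_shipment); with O(issue_warning) we get O(¬inspect_shipment).
So O(¬inspect_shipment) holds, i.e. inspect_shipment is forbidden. None of the other listed options is forbidden under the premises.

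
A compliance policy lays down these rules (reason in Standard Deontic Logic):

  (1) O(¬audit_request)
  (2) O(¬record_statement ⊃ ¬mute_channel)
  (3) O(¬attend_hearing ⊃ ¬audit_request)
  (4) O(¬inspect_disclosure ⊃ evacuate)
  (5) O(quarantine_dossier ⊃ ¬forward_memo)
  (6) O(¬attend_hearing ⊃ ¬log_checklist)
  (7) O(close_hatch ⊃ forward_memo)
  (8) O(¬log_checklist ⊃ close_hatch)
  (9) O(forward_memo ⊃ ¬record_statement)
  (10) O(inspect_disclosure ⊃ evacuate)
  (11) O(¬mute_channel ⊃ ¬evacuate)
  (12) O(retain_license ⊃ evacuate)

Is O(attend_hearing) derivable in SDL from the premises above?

Premises 4 and 10 are O(¬inspect_disclosure ⊃ evacuate) and O(inspect_disclosure ⊃ evacuate); every ideal world satisfies ¬inspect_disclosure or inspect_disclosure, so in either case evacuate holds — hence O(evacuate).
Premise 11 is O(¬mute_channel ⊃ ¬evacuate); contrapositively O(evacuate ⊃ mute_channel). Since O(evacuate) holds, K gives O(mute_channel).
Premise 2, O(¬record_statement ⊃ ¬mute_channel), contraposes to O(mute_channel ⊃ record_statement); with O(mute_channel) we get O(record_statement).
Premise 9, O(forward_memo ⊃ ¬record_statement), contraposes to O(record_statement ⊃ ¬forward_memo); with O(record_statement) we get O(¬forward_memo).
Premise 7 is O(close_hatch ⊃ forward_memo); contrapositively O(¬forward_memo ⊃ ¬close_hatch). Since O(¬forward_memo) holds, K gives O(¬close_hatch).
Premise 8 is O(¬log_checklist ⊃ close_hatch); contrapositively O(¬close_hatch ⊃ log_checklist). Since O(¬close_hatch) holds, K gives O(log_checklist).
Premise 6 is O(¬attend_hearing ⊃ ¬log_checklist); contrapositively O(log_checklist ⊃ attend_hearing). Since O(log_checklist) holds, K gives O(attend_hearing).
Premises 1, 3, 5, 12 do not contribute to this derivation.
So O(attend_hearing) follows.

Yes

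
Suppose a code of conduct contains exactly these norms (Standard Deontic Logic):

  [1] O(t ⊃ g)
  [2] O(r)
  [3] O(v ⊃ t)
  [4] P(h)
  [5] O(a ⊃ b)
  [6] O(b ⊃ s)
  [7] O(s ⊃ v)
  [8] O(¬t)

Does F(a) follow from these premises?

Premise 8 gives O(¬t).
Premise 3, O(v ⊃ t), contraposes to O(¬t ⊃ ¬v); with O(¬t) we get O(¬v).
The contrapositive of premise 7 (O(s ⊃ v)) is O(¬v ⊃ ¬s), and O(¬v) is already established, so O(¬s).
The contrapositive of premise 6 (O(b ⊃ s)) is O(¬s ⊃ ¬b), and O(¬s) is already established, so O(¬b).
Premise 5, O(a ⊃ b), contraposes to O(¬b ⊃ ¬a); with O(¬b) we get O(¬a).
Premises 1, 2, 4 do not contribute to this derivation.
So O(¬a) holds, i.e. F(a). The claim follows.

Yes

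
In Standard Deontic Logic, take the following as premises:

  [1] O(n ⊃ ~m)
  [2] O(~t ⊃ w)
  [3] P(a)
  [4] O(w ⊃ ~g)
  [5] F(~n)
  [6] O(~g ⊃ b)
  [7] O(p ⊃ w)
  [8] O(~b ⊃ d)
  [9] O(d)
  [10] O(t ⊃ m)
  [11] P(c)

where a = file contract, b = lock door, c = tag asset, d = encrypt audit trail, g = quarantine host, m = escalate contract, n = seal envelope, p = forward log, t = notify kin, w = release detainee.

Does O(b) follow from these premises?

Premise 5 is F(~n), i.e. O(n).
Applying K to premise 1 (O(n ⊃ ~m)) and O(n) yields O(~m).
The contrapositive of premise 10 (O(t ⊃ m)) is O(~m ⊃ ~t), and O(~m) is already established, so O(~t).
With premise 2, O(~t ⊃ w), the K-axiom yields O(w).
Applying K to premise 4 (O(w ⊃ ~g)) and O(w) yields O(~g).
Premise 6 is O(~g ⊃ b); since O(~g), deontic closure gives O(b).
Premises 3, 7, 8, 9, 11 do not contribute to this derivation.
So O(b) follows.

Yes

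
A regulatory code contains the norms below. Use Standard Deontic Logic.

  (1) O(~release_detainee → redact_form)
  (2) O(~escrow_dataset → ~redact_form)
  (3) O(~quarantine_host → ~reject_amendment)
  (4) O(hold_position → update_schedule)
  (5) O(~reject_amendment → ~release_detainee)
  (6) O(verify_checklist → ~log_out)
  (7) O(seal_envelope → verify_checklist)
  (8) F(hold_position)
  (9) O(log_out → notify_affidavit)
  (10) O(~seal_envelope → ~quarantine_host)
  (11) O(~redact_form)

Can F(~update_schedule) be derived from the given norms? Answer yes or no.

Premise 4 is O(hold_position → update_schedule), but O(hold_position) is not derivable from the premises, so it does not yield O(update_schedule).
No other premise forces O(update_schedule). An ideal world satisfying every premise can still have ~update_schedule true, so F(~update_schedule) is not derivable.

No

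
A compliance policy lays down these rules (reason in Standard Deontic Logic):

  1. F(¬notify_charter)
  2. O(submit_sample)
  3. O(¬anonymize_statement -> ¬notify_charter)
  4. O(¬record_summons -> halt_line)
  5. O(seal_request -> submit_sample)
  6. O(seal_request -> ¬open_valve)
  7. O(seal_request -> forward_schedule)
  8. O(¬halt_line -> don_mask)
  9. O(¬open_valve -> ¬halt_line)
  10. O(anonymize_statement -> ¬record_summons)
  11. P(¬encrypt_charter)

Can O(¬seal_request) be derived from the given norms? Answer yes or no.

F(¬notify_charter) at premise 1 means O(notify_charter).
Premise 3, O(¬anonymize_statement -> ¬notify_charter), contraposes to O(notify_charter -> anonymize_statement); with O(notify_charter) we get O(anonymize_statement).
From O(anonymize_statement) and premise 10, O(anonymize_statement -> ¬record_summons), we obtain O(¬record_summons).
Premise 4 is O(¬record_summons -> halt_line); since O(¬record_summons), deontic closure gives O(halt_line).
The contrapositive of premise 9 (O(¬open_valve -> ¬halt_line)) is O(halt_line -> open_valve), and O(halt_line) is already established, so O(open_valve).
The contrapositive of premise 6 (O(seal_request -> ¬open_valve)) is O(open_valve -> ¬seal_request), and O(open_valve) is already established, so O(¬seal_request).
Premises 2, 5, 7, 8, 11 do not contribute to this derivation.
So O(¬seal_request) follows.

Yes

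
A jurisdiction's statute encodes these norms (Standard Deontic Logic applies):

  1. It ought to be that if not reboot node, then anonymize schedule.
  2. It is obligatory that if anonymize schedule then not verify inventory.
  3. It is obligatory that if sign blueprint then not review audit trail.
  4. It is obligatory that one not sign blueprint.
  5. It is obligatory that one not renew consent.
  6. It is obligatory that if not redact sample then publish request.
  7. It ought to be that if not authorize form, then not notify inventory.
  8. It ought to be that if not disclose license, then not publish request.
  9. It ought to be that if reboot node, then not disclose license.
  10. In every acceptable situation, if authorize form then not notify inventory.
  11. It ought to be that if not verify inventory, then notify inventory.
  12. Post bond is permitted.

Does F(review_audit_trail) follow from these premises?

Premise 3 is O(sign_blueprint → ¬review_audit_trail), but O(sign_blueprint) is not derivable from the premises, so it does not yield O(¬review_audit_trail).
No other premise forces O(¬review_audit_trail). An ideal world satisfying every premise can still have review_audit_trail true, so F(review_audit_trail) is not derivable.

No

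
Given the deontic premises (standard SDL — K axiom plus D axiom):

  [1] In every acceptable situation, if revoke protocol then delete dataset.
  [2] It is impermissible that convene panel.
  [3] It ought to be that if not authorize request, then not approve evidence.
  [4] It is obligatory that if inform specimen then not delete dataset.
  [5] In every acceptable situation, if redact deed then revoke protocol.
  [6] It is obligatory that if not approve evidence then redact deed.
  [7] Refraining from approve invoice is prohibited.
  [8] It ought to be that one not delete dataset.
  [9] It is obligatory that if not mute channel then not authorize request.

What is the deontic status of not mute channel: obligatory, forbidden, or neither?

Forbidden

Premise 8 gives O(¬delete_dataset).
Premise 1 is O(revoke_protocol → delete_dataset); contrapositively O(¬delete_dataset → ¬revoke_protocol). Since O(¬delete_dataset) holds, K gives O(¬revoke_protocol).
The contrapositive of premise 5 (O(redact_deed → revoke_protocol)) is O(¬revoke_protocol → ¬redact_deed), and O(¬revoke_protocol) is already established, so O(¬redact_deed).
Premise 6 is O(¬approve_evidence → redact_deed); contrapositively O(¬redact_deed → approve_evidence). Since O(¬redact_deed) holds, K gives O(approve_evidence).
Premise 3, O(¬authorize_request → ¬approve_evidence), contraposes to O(approve_evidence → authorize_request); with O(approve_evidence) we get O(authorize_request).
Premise 9 is O(¬mute_channel → ¬authorize_request); contrapositively O(authorize_request → mute_channel). Since O(authorize_request) holds, K gives O(mute_channel).
Premises 2, 4, 7 do not contribute to this derivation.
Thus O(mute_channel), which is F(¬mute_channel): ¬mute_channel is forbidden.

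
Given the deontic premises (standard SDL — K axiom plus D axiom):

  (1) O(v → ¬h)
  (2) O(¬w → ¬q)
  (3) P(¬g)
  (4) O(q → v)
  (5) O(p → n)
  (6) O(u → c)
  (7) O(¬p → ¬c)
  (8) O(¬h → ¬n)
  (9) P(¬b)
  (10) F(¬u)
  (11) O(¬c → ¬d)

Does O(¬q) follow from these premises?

Yes

Premise 10, F(¬u), is equivalent to O(u).
From O(u) and premise 6, O(u → c), we obtain O(c).
The contrapositive of premise 7 (O(¬p → ¬c)) is O(c → p), and O(c) is already established, so O(p).
Premise 5 is O(p → n); since O(p), deontic closure gives O(n).
Premise 8 is O(¬h → ¬n); contrapositively O(n → h). Since O(n) holds, K gives O(h).
The contrapositive of premise 1 (O(v → ¬h)) is O(h → ¬v), and O(h) is already established, so O(¬v).
Premise 4, O(q → v), contraposes to O(¬v → ¬q); with O(¬v) we get O(¬q).
Premises 2, 3, 9, 11 do not contribute to this derivation.
So O(¬q) follows.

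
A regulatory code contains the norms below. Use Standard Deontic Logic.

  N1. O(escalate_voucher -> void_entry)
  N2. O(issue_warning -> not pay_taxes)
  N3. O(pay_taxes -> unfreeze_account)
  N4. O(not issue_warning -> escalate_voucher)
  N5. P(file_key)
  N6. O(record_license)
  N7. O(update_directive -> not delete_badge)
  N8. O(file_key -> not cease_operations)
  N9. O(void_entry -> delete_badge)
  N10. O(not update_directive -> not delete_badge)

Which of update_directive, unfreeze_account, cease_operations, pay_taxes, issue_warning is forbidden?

By case analysis on update_directive: premise 7 gives O(update_directive -> not delete_badge) and premise 10 gives O(not update_directive -> not delete_badge), so O(not delete_badge) either way.
Premise 9, O(void_entry -> delete_badge), contraposes to O(not delete_badge -> not void_entry); with O(not delete_badge) we get O(not void_entry).
Premise 1, O(escalate_voucher -> void_entry), contraposes to O(not void_entry -> not escalate_voucher); with O(not void_entry) we get O(not escalate_voucher).
Premise 4, O(not issue_warning -> escalate_voucher), contraposes to O(not escalate_voucher -> issue_warning); with O(not escalate_voucher) we get O(issue_warning).
From O(issue_warning) and premise 2, O(issue_warning -> not pay_taxes), we obtain O(not pay_taxes).
So O(not pay_taxes) holds, i.e. pay_taxes is forbidden. None of the other listed options is forbidden under the premises.

pay_taxes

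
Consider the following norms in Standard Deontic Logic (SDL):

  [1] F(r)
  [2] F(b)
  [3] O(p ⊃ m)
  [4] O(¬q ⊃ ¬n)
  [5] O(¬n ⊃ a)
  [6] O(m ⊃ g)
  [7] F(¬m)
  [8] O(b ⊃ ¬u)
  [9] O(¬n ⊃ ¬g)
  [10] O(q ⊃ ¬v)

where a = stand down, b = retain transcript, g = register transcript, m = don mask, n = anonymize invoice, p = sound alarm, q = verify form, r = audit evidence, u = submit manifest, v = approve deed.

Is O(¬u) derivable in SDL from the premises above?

No

Premise 8 is O(b ⊃ ¬u), but O(b) is not derivable from the premises, so it does not yield O(¬u).
No other premise forces O(¬u). An ideal world satisfying every premise can still have ¬u false, so O(¬u) is not derivable.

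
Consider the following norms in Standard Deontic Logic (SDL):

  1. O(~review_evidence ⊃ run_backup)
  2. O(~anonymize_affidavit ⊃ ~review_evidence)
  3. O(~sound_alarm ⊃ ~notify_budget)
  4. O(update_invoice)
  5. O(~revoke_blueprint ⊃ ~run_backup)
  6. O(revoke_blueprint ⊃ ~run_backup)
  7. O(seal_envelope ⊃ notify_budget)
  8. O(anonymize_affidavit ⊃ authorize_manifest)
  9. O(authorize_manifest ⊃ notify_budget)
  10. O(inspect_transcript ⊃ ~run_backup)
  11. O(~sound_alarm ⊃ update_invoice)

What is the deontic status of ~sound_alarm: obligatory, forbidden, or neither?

Premises 6 and 5 cover both cases: O(revoke_blueprint ⊃ ~run_backup) and O(~revoke_blueprint ⊃ ~run_backup). Since revoke_blueprint ∨ ~revoke_blueprint is a tautology, O(~run_backup) follows.
Premise 1 is O(~review_evidence ⊃ run_backup); contrapositively O(~run_backup ⊃ review_evidence). Since O(~run_backup) holds, K gives O(review_evidence).
Premise 2, O(~anonymize_affidavit ⊃ ~review_evidence), contraposes to O(review_evidence ⊃ anonymize_affidavit); with O(review_evidence) we get O(anonymize_affidavit).
With premise 8, O(anonymize_affidavit ⊃ authorize_manifest), the K-axiom yields O(authorize_manifest).
Premise 9 is O(authorize_manifest ⊃ notify_budget); since O(authorize_manifest), deontic closure gives O(notify_budget).
Premise 3, O(~sound_alarm ⊃ ~notify_budget), contraposes to O(notify_budget ⊃ sound_alarm); with O(notify_budget) we get O(sound_alarm).
Premises 4, 7, 10, 11 do not contribute to this derivation.
Thus O(sound_alarm), which is F(~sound_alarm): ~sound_alarm is forbidden.

Forbidden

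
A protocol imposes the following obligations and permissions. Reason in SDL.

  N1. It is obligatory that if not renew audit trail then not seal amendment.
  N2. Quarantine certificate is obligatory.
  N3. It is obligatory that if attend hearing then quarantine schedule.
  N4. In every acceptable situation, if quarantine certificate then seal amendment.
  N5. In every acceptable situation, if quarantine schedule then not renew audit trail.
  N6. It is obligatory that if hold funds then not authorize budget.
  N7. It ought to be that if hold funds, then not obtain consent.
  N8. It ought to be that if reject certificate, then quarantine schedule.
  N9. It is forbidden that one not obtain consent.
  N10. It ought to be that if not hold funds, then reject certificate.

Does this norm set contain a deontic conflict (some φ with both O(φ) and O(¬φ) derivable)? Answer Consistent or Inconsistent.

Inconsistent

Premise 9, F(¬obtain_consent), is equivalent to O(obtain_consent).
Premise 7, O(hold_funds → ¬obtain_consent), contraposes to O(obtain_consent → ¬hold_funds); with O(obtain_consent) we get O(¬hold_funds).
Applying K to premise 10 (O(¬hold_funds → reject_certificate)) and O(¬hold_funds) yields O(reject_certificate).
With premise 8, O(reject_certificate → quarantine_schedule), the K-axiom yields O(quarantine_schedule).
From O(quarantine_schedule) and premise 5, O(quarantine_schedule → ¬renew_audit_trail), we obtain O(¬renew_audit_trail).
Applying K to premise 1 (O(¬renew_audit_trail → ¬seal_amendment)) and O(¬renew_audit_trail) yields O(¬seal_amendment).
The contrapositive of premise 4 (O(quarantine_certificate → seal_amendment)) is O(¬seal_amendment → ¬quarantine_certificate), and O(¬seal_amendment) is already established, so O(¬quarantine_certificate).
However, premise 2 gives O(quarantine_certificate).
We now have both O(¬quarantine_certificate) and O(quarantine_certificate) — quarantine_certificate is simultaneously obligatory and forbidden, violating the D-axiom.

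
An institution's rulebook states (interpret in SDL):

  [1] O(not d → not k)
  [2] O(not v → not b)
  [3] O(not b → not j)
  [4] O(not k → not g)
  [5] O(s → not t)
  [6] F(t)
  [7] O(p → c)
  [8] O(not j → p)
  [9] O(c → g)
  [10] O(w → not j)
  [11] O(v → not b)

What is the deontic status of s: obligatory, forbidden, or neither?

Neither

Premise 5 is O(s → not t); even if O(not t) held, inferring O(s) would be affirming the consequent — invalid.
No premise or chain of K-axiom applications forces O(s), and none forces O(not s). So s is neither obligatory nor forbidden under these norms.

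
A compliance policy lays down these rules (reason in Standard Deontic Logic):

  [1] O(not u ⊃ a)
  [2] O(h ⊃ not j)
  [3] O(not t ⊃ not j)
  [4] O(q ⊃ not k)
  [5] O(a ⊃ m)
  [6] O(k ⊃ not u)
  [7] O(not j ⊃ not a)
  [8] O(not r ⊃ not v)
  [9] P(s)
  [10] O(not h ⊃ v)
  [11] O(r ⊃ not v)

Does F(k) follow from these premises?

Premises 11 and 8 cover both cases: O(r ⊃ not v) and O(not r ⊃ not v). Since r ∨ not r is a tautology, O(not v) follows.
Premise 10 is O(not h ⊃ v); contrapositively O(not v ⊃ h). Since O(not v) holds, K gives O(h).
Premise 2 is O(h ⊃ not j); since O(h), deontic closure gives O(not j).
Applying K to premise 7 (O(not j ⊃ not a)) and O(not j) yields O(not a).
Premise 1, O(not u ⊃ a), contraposes to O(not a ⊃ u); with O(not a) we get O(u).
Premise 6, O(k ⊃ not u), contraposes to O(u ⊃ not k); with O(u) we get O(not k).
Premises 3, 4, 5, 9 do not contribute to this derivation.
So O(not k) holds, i.e. F(k). The claim follows.

Yes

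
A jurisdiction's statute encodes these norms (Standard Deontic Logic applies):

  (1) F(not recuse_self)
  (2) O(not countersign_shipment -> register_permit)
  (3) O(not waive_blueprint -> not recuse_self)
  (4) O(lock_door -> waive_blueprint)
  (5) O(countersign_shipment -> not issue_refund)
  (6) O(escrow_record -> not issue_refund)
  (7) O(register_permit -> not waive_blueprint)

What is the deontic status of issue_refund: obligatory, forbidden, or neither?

F(not recuse_self) at premise 1 means O(recuse_self).
The contrapositive of premise 3 (O(not waive_blueprint -> not recuse_self)) is O(recuse_self -> waive_blueprint), and O(recuse_self) is already established, so O(waive_blueprint).
Premise 7 is O(register_permit -> not waive_blueprint); contrapositively O(waive_blueprint -> not register_permit). Since O(waive_blueprint) holds, K gives O(not register_permit).
Premise 2, O(not countersign_shipment -> register_permit), contraposes to O(not register_permit -> countersign_shipment); with O(not register_permit) we get O(countersign_shipment).
From O(countersign_shipment) and premise 5, O(countersign_shipment -> not issue_refund), we obtain O(not issue_refund).
Premises 4, 6 do not contribute to this derivation.
Thus O(not issue_refund), which is F(issue_refund): issue_refund is forbidden.

Forbidden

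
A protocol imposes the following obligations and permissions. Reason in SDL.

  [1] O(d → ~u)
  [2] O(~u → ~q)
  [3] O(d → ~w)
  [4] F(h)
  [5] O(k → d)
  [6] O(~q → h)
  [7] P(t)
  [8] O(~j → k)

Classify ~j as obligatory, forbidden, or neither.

Premise 4 is F(h), i.e. O(~h).
The contrapositive of premise 6 (O(~q → h)) is O(~h → q), and O(~h) is already established, so O(q).
Premise 2, O(~u → ~q), contraposes to O(q → u); with O(q) we get O(u).
Premise 1 is O(d → ~u); contrapositively O(u → ~d). Since O(u) holds, K gives O(~d).
Premise 5, O(k → d), contraposes to O(~d → ~k); with O(~d) we get O(~k).
Premise 8, O(~j → k), contraposes to O(~k → j); with O(~k) we get O(j).
Premises 3, 7 do not contribute to this derivation.
Thus O(j), which is F(~j): ~j is forbidden.

Forbidden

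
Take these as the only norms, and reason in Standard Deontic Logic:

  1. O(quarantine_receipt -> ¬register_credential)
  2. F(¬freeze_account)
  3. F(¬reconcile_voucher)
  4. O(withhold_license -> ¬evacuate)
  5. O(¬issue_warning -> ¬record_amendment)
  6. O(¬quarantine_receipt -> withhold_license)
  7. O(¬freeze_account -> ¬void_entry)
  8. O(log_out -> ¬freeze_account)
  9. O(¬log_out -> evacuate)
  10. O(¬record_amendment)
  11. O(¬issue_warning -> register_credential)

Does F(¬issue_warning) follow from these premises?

Yes

F(¬freeze_account) at premise 2 means O(freeze_account).
Premise 8 is O(log_out -> ¬freeze_account); contrapositively O(freeze_account -> ¬log_out). Since O(freeze_account) holds, K gives O(¬log_out).
Applying K to premise 9 (O(¬log_out -> evacuate)) and O(¬log_out) yields O(evacuate).
Premise 4 is O(withhold_license -> ¬evacuate); contrapositively O(evacuate -> ¬withhold_license). Since O(evacuate) holds, K gives O(¬withhold_license).
Premise 6 is O(¬quarantine_receipt -> withhold_license); contrapositively O(¬withhold_license -> quarantine_receipt). Since O(¬withhold_license) holds, K gives O(quarantine_receipt).
With premise 1, O(quarantine_receipt -> ¬register_credential), the K-axiom yields O(¬register_credential).
Premise 11 is O(¬issue_warning -> register_credential); contrapositively O(¬register_credential -> issue_warning). Since O(¬register_credential) holds, K gives O(issue_warning).
Premises 3, 5, 7, 10 do not contribute to this derivation.
So O(issue_warning) holds, i.e. F(¬issue_warning). The claim follows.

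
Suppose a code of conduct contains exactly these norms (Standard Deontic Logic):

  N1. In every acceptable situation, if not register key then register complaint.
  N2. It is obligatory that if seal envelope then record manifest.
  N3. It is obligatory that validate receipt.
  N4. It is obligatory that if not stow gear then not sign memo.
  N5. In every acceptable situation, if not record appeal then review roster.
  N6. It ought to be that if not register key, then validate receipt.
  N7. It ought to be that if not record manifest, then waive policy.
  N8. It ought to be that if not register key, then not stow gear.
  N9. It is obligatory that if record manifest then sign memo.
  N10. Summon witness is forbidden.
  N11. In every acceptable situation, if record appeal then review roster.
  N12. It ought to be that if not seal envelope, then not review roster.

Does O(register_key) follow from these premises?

Premises 11 and 5 cover both cases: O(record_appeal → review_roster) and O(¬record_appeal → review_roster). Since record_appeal ∨ ¬record_appeal is a tautology, O(review_roster) follows.
Premise 12 is O(¬seal_envelope → ¬review_roster); contrapositively O(review_roster → seal_envelope). Since O(review_roster) holds, K gives O(seal_envelope).
With premise 2, O(seal_envelope → record_manifest), the K-axiom yields O(record_manifest).
Applying K to premise 9 (O(record_manifest → sign_memo)) and O(record_manifest) yields O(sign_memo).
Premise 4, O(¬stow_gear → ¬sign_memo), contraposes to O(sign_memo → stow_gear); with O(sign_memo) we get O(stow_gear).
Premise 8 is O(¬register_key → ¬stow_gear); contrapositively O(stow_gear → register_key). Since O(stow_gear) holds, K gives O(register_key).
Premises 1, 3, 6, 7, 10 do not contribute to this derivation.
So O(register_key) follows.

Yes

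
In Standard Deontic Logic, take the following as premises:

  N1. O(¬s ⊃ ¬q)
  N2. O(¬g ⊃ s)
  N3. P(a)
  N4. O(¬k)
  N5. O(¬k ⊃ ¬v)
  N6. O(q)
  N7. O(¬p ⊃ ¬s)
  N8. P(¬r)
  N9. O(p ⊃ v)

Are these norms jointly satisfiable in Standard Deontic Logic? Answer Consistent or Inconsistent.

Premise 6 states O(q) outright.
Premise 1, O(¬s ⊃ ¬q), contraposes to O(q ⊃ s); with O(q) we get O(s).
Premise 7 is O(¬p ⊃ ¬s); contrapositively O(s ⊃ p). Since O(s) holds, K gives O(p).
From O(p) and premise 9, O(p ⊃ v), we obtain O(v).
Premise 5 is O(¬k ⊃ ¬v); contrapositively O(v ⊃ k). Since O(v) holds, K gives O(k).
Yet premise 4 states O(¬k).
We now have both O(k) and O(¬k) — k is simultaneously obligatory and forbidden, violating the D-axiom.

Inconsistent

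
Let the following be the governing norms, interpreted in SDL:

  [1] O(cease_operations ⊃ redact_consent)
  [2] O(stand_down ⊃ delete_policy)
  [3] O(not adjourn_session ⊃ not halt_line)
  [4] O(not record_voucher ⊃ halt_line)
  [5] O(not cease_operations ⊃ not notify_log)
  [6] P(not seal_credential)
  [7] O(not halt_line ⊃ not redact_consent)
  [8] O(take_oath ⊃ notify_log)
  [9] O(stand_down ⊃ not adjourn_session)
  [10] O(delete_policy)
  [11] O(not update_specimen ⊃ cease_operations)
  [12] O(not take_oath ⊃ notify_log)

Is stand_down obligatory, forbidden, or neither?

Premises 12 and 8 cover both cases: O(not take_oath ⊃ notify_log) and O(take_oath ⊃ notify_log). Since not take_oath ∨ take_oath is a tautology, O(notify_log) follows.
The contrapositive of premise 5 (O(not cease_operations ⊃ not notify_log)) is O(notify_log ⊃ cease_operations), and O(notify_log) is already established, so O(cease_operations).
Premise 1 is O(cease_operations ⊃ redact_consent); since O(cease_operations), deontic closure gives O(redact_consent).
The contrapositive of premise 7 (O(not halt_line ⊃ not redact_consent)) is O(redact_consent ⊃ halt_line), and O(redact_consent) is already established, so O(halt_line).
Premise 3 is O(not adjourn_session ⊃ not halt_line); contrapositively O(halt_line ⊃ adjourn_session). Since O(halt_line) holds, K gives O(adjourn_session).
The contrapositive of premise 9 (O(stand_down ⊃ not adjourn_session)) is O(adjourn_session ⊃ not stand_down), and O(adjourn_session) is already established, so O(not stand_down).
Premises 2, 4, 6, 10, 11 do not contribute to this derivation.
Thus O(not stand_down), which is F(stand_down): stand_down is forbidden.

Forbidden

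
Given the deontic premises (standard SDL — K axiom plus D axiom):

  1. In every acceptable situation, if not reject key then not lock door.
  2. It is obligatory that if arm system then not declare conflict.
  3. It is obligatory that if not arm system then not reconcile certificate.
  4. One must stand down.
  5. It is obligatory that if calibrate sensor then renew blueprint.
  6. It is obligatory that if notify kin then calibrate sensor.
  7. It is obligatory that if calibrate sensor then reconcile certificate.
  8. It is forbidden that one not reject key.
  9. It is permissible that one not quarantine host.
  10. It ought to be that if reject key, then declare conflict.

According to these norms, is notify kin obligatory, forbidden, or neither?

Premise 8, F(¬reject_key), is equivalent to O(reject_key).
With premise 10, O(reject_key → declare_conflict), the K-axiom yields O(declare_conflict).
The contrapositive of premise 2 (O(arm_system → ¬declare_conflict)) is O(declare_conflict → ¬arm_system), and O(declare_conflict) is already established, so O(¬arm_system).
Applying K to premise 3 (O(¬arm_system → ¬reconcile_certificate)) and O(¬arm_system) yields O(¬reconcile_certificate).
Premise 7, O(calibrate_sensor → reconcile_certificate), contraposes to O(¬reconcile_certificate → ¬calibrate_sensor); with O(¬reconcile_certificate) we get O(¬calibrate_sensor).
Premise 6, O(notify_kin → calibrate_sensor), contraposes to O(¬calibrate_sensor → ¬notify_kin); with O(¬calibrate_sensor) we get O(¬notify_kin).
Premises 1, 4, 5, 9 do not contribute to this derivation.
Thus O(¬notify_kin), which is F(notify_kin): notify_kin is forbidden.

Forbidden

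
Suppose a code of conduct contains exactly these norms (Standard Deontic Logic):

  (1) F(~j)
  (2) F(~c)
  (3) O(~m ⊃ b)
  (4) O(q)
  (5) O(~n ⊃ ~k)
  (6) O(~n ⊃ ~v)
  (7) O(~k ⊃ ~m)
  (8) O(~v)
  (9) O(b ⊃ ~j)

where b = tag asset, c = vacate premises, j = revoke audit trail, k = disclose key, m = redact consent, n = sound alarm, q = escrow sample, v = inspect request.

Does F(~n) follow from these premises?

Yes

F(~j) at premise 1 means O(j).
The contrapositive of premise 9 (O(b ⊃ ~j)) is O(j ⊃ ~b), and O(j) is already established, so O(~b).
Premise 3 is O(~m ⊃ b); contrapositively O(~b ⊃ m). Since O(~b) holds, K gives O(m).
The contrapositive of premise 7 (O(~k ⊃ ~m)) is O(m ⊃ k), and O(m) is already established, so O(k).
Premise 5 is O(~n ⊃ ~k); contrapositively O(k ⊃ n). Since O(k) holds, K gives O(n).
Premises 2, 4, 6, 8 do not contribute to this derivation.
So O(n) holds, i.e. F(~n). The claim follows.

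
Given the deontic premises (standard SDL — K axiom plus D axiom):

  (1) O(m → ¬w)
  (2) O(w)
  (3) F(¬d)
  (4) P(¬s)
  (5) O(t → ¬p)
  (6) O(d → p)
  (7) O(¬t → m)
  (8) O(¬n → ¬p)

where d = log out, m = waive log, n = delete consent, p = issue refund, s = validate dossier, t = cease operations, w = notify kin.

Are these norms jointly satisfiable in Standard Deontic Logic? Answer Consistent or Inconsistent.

Inconsistent

Premise 2 states O(w) outright.
Premise 1 is O(m → ¬w); contrapositively O(w → ¬m). Since O(w) holds, K gives O(¬m).
The contrapositive of premise 7 (O(¬t → m)) is O(¬m → t), and O(¬m) is already established, so O(t).
From O(t) and premise 5, O(t → ¬p), we obtain O(¬p).
Premise 6 is O(d → p); contrapositively O(¬p → ¬d). Since O(¬p) holds, K gives O(¬d).
But premise 3, F(¬d), means O(d).
We now have both O(¬d) and O(d) — d is simultaneously obligatory and forbidden, violating the D-axiom.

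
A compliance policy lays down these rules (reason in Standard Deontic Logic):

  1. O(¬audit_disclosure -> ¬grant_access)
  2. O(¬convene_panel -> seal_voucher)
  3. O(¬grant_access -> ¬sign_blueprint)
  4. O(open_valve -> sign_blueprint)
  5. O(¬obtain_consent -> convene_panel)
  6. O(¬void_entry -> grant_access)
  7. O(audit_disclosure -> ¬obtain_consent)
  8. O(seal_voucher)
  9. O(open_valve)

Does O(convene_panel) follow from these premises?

Yes

From premise 9 we have O(open_valve).
With premise 4, O(open_valve -> sign_blueprint), the K-axiom yields O(sign_blueprint).
Premise 3 is O(¬grant_access -> ¬sign_blueprint); contrapositively O(sign_blueprint -> grant_access). Since O(sign_blueprint) holds, K gives O(grant_access).
The contrapositive of premise 1 (O(¬audit_disclosure -> ¬grant_access)) is O(grant_access -> audit_disclosure), and O(grant_access) is already established, so O(audit_disclosure).
Applying K to premise 7 (O(audit_disclosure -> ¬obtain_consent)) and O(audit_disclosure) yields O(¬obtain_consent).
Premise 5 is O(¬obtain_consent -> convene_panel); since O(¬obtain_consent), deontic closure gives O(convene_panel).
Premises 2, 6, 8 do not contribute to this derivation.
So O(convene_panel) follows.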